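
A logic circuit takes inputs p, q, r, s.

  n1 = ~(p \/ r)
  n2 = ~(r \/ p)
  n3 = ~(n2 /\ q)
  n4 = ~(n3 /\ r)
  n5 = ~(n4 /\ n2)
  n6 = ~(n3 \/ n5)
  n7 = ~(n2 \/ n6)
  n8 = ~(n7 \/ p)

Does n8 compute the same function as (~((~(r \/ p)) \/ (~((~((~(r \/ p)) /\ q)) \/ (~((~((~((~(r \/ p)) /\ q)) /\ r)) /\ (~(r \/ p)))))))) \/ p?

No

n2 = ~(r \/ p)
n3 = ~(n2 /\ q) = ~((~(r \/ p)) /\ q)
n4 = ~(n3 /\ r) = ~((~((~(r \/ p)) /\ q)) /\ r)
n5 = ~(n4 /\ n2) = ~((~((~((~(r \/ p)) /\ q)) /\ r)) /\ (~(r \/ p)))
n6 = ~(n3 \/ n5) = ~((~((~(r \/ p)) /\ q)) \/ (~((~((~((~(r \/ p)) /\ q)) /\ r)) /\ (~(r \/ p)))))
n7 = ~(n2 \/ n6) = ~((~(r \/ p)) \/ (~((~((~(r \/ p)) /\ q)) \/ (~((~((~((~(r \/ p)) /\ q)) /\ r)) /\ (~(r \/ p)))))))
n8 = ~(n7 \/ p) = ~((~((~(r \/ p)) \/ (~((~((~(r \/ p)) /\ q)) \/ (~((~((~((~(r \/ p)) /\ q)) /\ r)) /\ (~(r \/ p)))))))) \/ p)
At p=0, q=0, r=0, s=0: circuit gives 1, formula gives 0.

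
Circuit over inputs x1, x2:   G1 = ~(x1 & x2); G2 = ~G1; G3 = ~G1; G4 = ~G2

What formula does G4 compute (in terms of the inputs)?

G1 = ~(x1 & x2)
G2 = ~G1 = ~(~(x1 & x2))
G4 = ~G2 = ~~(~(x1 & x2))

~~(~(x1 & x2))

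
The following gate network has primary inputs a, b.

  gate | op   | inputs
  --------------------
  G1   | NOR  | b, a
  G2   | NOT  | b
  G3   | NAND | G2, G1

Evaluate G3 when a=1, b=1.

1

G1 = 1 NOR 1 = 0
G2 = NOT 1 = 0
G3 = 0 NAND 0 = 1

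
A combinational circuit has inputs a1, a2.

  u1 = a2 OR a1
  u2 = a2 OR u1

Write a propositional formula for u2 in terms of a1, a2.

u1 = a2 OR a1
u2 = a2 OR u1 = a2 OR (a2 OR a1)

a2 OR (a2 OR a1)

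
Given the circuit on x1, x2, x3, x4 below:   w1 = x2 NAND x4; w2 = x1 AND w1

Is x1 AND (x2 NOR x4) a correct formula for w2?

No

w1 = x2 NAND x4
w2 = x1 AND w1 = x1 AND (x2 NAND x4)
At x1=1, x2=0, x3=0, x4=1: circuit gives 1, formula gives 0.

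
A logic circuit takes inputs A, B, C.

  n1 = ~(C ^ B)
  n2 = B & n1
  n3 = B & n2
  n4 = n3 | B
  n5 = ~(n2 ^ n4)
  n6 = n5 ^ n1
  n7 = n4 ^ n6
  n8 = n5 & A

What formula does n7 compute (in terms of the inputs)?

n1 = ~(C ^ B)
n2 = B & n1 = B & (~(C ^ B))
n3 = B & n2 = B & (B & (~(C ^ B)))
n4 = n3 | B = (B & (B & (~(C ^ B)))) | B
n5 = ~(n2 ^ n4) = ~((B & (~(C ^ B))) ^ ((B & (B & (~(C ^ B)))) | B))
n6 = n5 ^ n1 = (~((B & (~(C ^ B))) ^ ((B & (B & (~(C ^ B)))) | B))) ^ (~(C ^ B))
n7 = n4 ^ n6 = ((B & (B & (~(C ^ B)))) | B) ^ ((~((B & (~(C ^ B))) ^ ((B & (B & (~(C ^ B)))) | B))) ^ (~(C ^ B)))

((B & (B & (~(C ^ B)))) | B) ^ ((~((B & (~(C ^ B))) ^ ((B & (B & (~(C ^ B)))) | B))) ^ (~(C ^ B)))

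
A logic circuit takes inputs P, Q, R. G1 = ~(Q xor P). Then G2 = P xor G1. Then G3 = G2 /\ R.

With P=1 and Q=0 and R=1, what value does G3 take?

G1 = ~(0 xor 1) = 0
G2 = 1 xor 0 = 1
G3 = 1 /\ 1 = 1

1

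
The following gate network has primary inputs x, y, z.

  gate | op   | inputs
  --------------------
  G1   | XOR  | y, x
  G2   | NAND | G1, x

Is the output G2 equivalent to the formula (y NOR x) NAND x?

No

G1 = y XOR x
G2 = G1 NAND x = (y XOR x) NAND x
At x=1, y=0, z=0: circuit gives 0, formula gives 1.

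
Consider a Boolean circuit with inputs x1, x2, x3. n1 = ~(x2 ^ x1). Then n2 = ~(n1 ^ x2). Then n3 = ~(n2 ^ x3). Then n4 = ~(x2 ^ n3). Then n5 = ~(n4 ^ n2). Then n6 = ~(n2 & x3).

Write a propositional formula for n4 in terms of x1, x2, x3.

n1 = ~(x2 ^ x1)
n2 = ~(n1 ^ x2) = ~((~(x2 ^ x1)) ^ x2)
n3 = ~(n2 ^ x3) = ~((~((~(x2 ^ x1)) ^ x2)) ^ x3)
n4 = ~(x2 ^ n3) = ~(x2 ^ (~((~((~(x2 ^ x1)) ^ x2)) ^ x3)))

~(x2 ^ (~((~((~(x2 ^ x1)) ^ x2)) ^ x3)))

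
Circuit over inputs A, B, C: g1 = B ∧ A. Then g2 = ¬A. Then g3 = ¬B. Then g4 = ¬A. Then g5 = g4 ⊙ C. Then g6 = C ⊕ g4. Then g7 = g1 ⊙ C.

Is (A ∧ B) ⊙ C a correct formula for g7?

g1 = B ∧ A
g7 = g1 ⊙ C = (B ∧ A) ⊙ C
At A=0, B=0, C=1: circuit gives 0, formula gives 0.
At A=0, B=0, C=0: circuit gives 1, formula gives 1.
Agrees on all 8 inputs.

Yes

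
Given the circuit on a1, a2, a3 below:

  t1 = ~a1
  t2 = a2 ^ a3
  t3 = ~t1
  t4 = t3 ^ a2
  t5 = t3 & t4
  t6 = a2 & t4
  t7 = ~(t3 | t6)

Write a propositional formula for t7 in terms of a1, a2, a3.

~(~~a1 | (a2 & (~~a1 ^ a2)))

t1 = ~a1
t3 = ~t1 = ~~a1
t4 = t3 ^ a2 = ~~a1 ^ a2
t6 = a2 & t4 = a2 & (~~a1 ^ a2)
t7 = ~(t3 | t6) = ~(~~a1 | (a2 & (~~a1 ^ a2)))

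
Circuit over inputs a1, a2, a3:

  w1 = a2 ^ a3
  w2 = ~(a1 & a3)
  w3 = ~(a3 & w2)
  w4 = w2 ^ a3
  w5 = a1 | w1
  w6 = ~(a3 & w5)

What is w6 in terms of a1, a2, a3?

w1 = a2 ^ a3
w5 = a1 | w1 = a1 | (a2 ^ a3)
w6 = ~(a3 & w5) = ~(a3 & (a1 | (a2 ^ a3)))

~(a3 & (a1 | (a2 ^ a3)))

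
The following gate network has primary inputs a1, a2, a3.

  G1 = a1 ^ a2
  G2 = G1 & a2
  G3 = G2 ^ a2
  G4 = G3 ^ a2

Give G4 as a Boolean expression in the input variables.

(((a1 ^ a2) & a2) ^ a2) ^ a2

G1 = a1 ^ a2
G2 = G1 & a2 = (a1 ^ a2) & a2
G3 = G2 ^ a2 = ((a1 ^ a2) & a2) ^ a2
G4 = G3 ^ a2 = (((a1 ^ a2) & a2) ^ a2) ^ a2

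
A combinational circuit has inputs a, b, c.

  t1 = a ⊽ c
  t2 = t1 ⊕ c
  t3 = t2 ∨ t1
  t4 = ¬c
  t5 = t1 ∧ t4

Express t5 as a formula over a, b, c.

(a ⊽ c) ∧ ¬c

t1 = a ⊽ c
t4 = ¬c
t5 = t1 ∧ t4 = (a ⊽ c) ∧ ¬c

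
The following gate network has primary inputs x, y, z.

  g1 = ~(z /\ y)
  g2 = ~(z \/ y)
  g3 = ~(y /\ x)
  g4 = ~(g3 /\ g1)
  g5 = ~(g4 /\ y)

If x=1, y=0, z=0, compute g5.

1

g1 = ~(0 /\ 0) = 1
g3 = ~(0 /\ 1) = 1
g4 = ~(1 /\ 1) = 0
g5 = ~(0 /\ 0) = 1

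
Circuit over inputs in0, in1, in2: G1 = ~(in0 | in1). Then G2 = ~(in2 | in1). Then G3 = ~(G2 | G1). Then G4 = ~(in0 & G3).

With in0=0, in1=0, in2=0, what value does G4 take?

G1 = ~(0 | 0) = 1
G2 = ~(0 | 0) = 1
G3 = ~(1 | 1) = 0
G4 = ~(0 & 0) = 1

1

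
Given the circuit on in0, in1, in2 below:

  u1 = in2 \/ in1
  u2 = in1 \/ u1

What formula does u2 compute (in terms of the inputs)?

u1 = in2 \/ in1
u2 = in1 \/ u1 = in1 \/ (in2 \/ in1)

in1 \/ (in2 \/ in1)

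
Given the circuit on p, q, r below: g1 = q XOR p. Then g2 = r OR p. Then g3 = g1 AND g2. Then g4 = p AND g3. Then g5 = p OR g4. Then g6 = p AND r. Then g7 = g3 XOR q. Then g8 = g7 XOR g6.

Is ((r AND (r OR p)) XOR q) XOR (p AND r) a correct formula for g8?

g1 = q XOR p
g2 = r OR p
g3 = g1 AND g2 = (q XOR p) AND (r OR p)
g6 = p AND r
g7 = g3 XOR q = ((q XOR p) AND (r OR p)) XOR q
g8 = g7 XOR g6 = (((q XOR p) AND (r OR p)) XOR q) XOR (p AND r)
At p=0, q=0, r=1: circuit gives 0, formula gives 1.

No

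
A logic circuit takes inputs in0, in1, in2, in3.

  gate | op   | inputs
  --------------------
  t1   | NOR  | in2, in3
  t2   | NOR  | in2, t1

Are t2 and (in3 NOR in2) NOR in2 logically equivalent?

t1 = in2 NOR in3
t2 = in2 NOR t1 = in2 NOR (in2 NOR in3)
At in0=0, in1=0, in2=0, in3=0: circuit gives 0, formula gives 0.
At in0=0, in1=0, in2=0, in3=1: circuit gives 1, formula gives 1.
Agrees on all 16 inputs.

Yes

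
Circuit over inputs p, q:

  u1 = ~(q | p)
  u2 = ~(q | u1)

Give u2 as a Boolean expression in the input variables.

u1 = ~(q | p)
u2 = ~(q | u1) = ~(q | (~(q | p)))

~(q | (~(q | p)))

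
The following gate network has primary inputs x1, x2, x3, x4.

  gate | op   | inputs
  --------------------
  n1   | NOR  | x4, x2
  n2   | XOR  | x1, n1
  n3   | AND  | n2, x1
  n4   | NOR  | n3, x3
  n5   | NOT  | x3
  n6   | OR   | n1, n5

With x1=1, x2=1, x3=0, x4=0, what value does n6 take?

1

n1 = 0 NOR 1 = 0
n5 = NOT 0 = 1
n6 = 0 OR 1 = 1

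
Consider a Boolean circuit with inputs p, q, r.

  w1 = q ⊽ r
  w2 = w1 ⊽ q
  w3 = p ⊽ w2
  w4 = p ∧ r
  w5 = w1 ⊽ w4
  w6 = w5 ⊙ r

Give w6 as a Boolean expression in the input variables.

w1 = q ⊽ r
w4 = p ∧ r
w5 = w1 ⊽ w4 = (q ⊽ r) ⊽ (p ∧ r)
w6 = w5 ⊙ r = ((q ⊽ r) ⊽ (p ∧ r)) ⊙ r

((q ⊽ r) ⊽ (p ∧ r)) ⊙ r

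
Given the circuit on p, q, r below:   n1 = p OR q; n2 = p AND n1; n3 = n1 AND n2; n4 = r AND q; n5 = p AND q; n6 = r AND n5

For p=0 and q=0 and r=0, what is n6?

0

n5 = 0 AND 0 = 0
n6 = 0 AND 0 = 0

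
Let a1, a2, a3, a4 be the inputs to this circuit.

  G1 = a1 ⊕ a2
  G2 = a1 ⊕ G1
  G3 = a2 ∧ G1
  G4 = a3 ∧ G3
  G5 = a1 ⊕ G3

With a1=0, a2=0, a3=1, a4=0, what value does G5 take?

G1 = 0 ⊕ 0 = 0
G3 = 0 ∧ 0 = 0
G5 = 0 ⊕ 0 = 0

0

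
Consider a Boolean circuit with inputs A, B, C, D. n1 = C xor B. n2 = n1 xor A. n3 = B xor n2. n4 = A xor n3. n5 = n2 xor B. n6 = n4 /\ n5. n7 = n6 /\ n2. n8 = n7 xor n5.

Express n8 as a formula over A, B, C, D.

n1 = C xor B
n2 = n1 xor A = (C xor B) xor A
n3 = B xor n2 = B xor ((C xor B) xor A)
n4 = A xor n3 = A xor (B xor ((C xor B) xor A))
n5 = n2 xor B = ((C xor B) xor A) xor B
n6 = n4 /\ n5 = (A xor (B xor ((C xor B) xor A))) /\ (((C xor B) xor A) xor B)
n7 = n6 /\ n2 = ((A xor (B xor ((C xor B) xor A))) /\ (((C xor B) xor A) xor B)) /\ ((C xor B) xor A)
n8 = n7 xor n5 = (((A xor (B xor ((C xor B) xor A))) /\ (((C xor B) xor A) xor B)) /\ ((C xor B) xor A)) xor (((C xor B) xor A) xor B)

(((A xor (B xor ((C xor B) xor A))) /\ (((C xor B) xor A) xor B)) /\ ((C xor B) xor A)) xor (((C xor B) xor A) xor B)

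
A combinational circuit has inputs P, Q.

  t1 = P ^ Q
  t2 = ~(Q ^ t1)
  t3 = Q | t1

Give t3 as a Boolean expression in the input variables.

t1 = P ^ Q
t3 = Q | t1 = Q | (P ^ Q)

Q | (P ^ Q)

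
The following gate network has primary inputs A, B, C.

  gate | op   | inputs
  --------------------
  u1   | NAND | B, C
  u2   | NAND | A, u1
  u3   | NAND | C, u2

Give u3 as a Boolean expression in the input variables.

u1 = B NAND C
u2 = A NAND u1 = A NAND (B NAND C)
u3 = C NAND u2 = C NAND (A NAND (B NAND C))

C NAND (A NAND (B NAND C))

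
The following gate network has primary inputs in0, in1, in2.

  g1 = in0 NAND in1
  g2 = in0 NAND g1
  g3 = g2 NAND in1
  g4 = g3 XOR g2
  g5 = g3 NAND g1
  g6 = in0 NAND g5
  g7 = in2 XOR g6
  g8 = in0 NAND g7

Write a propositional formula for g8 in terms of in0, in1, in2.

in0 NAND (in2 XOR (in0 NAND (((in0 NAND (in0 NAND in1)) NAND in1) NAND (in0 NAND in1))))

g1 = in0 NAND in1
g2 = in0 NAND g1 = in0 NAND (in0 NAND in1)
g3 = g2 NAND in1 = (in0 NAND (in0 NAND in1)) NAND in1
g5 = g3 NAND g1 = ((in0 NAND (in0 NAND in1)) NAND in1) NAND (in0 NAND in1)
g6 = in0 NAND g5 = in0 NAND (((in0 NAND (in0 NAND in1)) NAND in1) NAND (in0 NAND in1))
g7 = in2 XOR g6 = in2 XOR (in0 NAND (((in0 NAND (in0 NAND in1)) NAND in1) NAND (in0 NAND in1)))
g8 = in0 NAND g7 = in0 NAND (in2 XOR (in0 NAND (((in0 NAND (in0 NAND in1)) NAND in1) NAND (in0 NAND in1))))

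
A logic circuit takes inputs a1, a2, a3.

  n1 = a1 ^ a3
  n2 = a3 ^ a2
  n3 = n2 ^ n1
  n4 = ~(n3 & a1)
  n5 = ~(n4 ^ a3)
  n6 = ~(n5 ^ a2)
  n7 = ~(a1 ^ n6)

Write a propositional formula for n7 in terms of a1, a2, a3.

~(a1 ^ (~((~((~(((a3 ^ a2) ^ (a1 ^ a3)) & a1)) ^ a3)) ^ a2)))

n1 = a1 ^ a3
n2 = a3 ^ a2
n3 = n2 ^ n1 = (a3 ^ a2) ^ (a1 ^ a3)
n4 = ~(n3 & a1) = ~(((a3 ^ a2) ^ (a1 ^ a3)) & a1)
n5 = ~(n4 ^ a3) = ~((~(((a3 ^ a2) ^ (a1 ^ a3)) & a1)) ^ a3)
n6 = ~(n5 ^ a2) = ~((~((~(((a3 ^ a2) ^ (a1 ^ a3)) & a1)) ^ a3)) ^ a2)
n7 = ~(a1 ^ n6) = ~(a1 ^ (~((~((~(((a3 ^ a2) ^ (a1 ^ a3)) & a1)) ^ a3)) ^ a2)))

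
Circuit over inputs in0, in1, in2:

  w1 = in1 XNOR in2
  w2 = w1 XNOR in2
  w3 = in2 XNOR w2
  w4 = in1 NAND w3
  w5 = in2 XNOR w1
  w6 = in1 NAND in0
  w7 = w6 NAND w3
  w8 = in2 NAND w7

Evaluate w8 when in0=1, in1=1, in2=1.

w1 = 1 XNOR 1 = 1
w2 = 1 XNOR 1 = 1
w3 = 1 XNOR 1 = 1
w6 = 1 NAND 1 = 0
w7 = 0 NAND 1 = 1
w8 = 1 NAND 1 = 0

0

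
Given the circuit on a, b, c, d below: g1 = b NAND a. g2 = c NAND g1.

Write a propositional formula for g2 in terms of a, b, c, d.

c NAND (b NAND a)

g1 = b NAND a
g2 = c NAND g1 = c NAND (b NAND a)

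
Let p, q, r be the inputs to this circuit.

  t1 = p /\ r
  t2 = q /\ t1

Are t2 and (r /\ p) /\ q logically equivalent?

Yes

t1 = p /\ r
t2 = q /\ t1 = q /\ (p /\ r)
At p=0, q=0, r=0: circuit gives 0, formula gives 0.
At p=1, q=1, r=1: circuit gives 1, formula gives 1.
Agrees on all 8 inputs.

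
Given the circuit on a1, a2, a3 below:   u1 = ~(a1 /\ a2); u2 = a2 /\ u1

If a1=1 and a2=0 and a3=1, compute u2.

0

u1 = ~(1 /\ 0) = 1
u2 = 0 /\ 1 = 0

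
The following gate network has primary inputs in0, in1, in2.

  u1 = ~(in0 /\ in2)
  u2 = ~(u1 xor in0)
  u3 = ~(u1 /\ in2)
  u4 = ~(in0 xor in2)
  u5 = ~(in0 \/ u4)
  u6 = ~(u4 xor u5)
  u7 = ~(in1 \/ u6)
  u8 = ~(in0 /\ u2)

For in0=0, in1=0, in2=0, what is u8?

1

u1 = ~(0 /\ 0) = 1
u2 = ~(1 xor 0) = 0
u8 = ~(0 /\ 0) = 1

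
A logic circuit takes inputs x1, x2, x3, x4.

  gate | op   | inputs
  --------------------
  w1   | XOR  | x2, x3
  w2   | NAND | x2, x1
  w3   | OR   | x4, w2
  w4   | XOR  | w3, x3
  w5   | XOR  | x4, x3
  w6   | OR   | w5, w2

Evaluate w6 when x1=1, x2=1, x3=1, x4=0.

w2 = 1 NAND 1 = 0
w5 = 0 XOR 1 = 1
w6 = 1 OR 0 = 1

1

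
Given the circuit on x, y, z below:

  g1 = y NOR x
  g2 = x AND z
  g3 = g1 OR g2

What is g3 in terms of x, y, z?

g1 = y NOR x
g2 = x AND z
g3 = g1 OR g2 = (y NOR x) OR (x AND z)

(y NOR x) OR (x AND z)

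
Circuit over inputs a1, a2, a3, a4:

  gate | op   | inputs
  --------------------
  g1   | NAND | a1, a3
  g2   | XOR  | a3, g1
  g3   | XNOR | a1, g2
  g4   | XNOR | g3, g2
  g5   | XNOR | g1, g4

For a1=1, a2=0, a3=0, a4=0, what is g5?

1

g1 = 1 NAND 0 = 1
g2 = 0 XOR 1 = 1
g3 = 1 XNOR 1 = 1
g4 = 1 XNOR 1 = 1
g5 = 1 XNOR 1 = 1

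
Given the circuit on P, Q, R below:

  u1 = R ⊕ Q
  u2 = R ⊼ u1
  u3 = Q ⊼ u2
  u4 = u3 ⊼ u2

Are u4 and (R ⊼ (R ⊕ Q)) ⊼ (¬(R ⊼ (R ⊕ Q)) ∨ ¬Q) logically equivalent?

Yes

u1 = R ⊕ Q
u2 = R ⊼ u1 = R ⊼ (R ⊕ Q)
u3 = Q ⊼ u2 = Q ⊼ (R ⊼ (R ⊕ Q))
u4 = u3 ⊼ u2 = (Q ⊼ (R ⊼ (R ⊕ Q))) ⊼ (R ⊼ (R ⊕ Q))
At P=0, Q=0, R=0: circuit gives 0, formula gives 0.
At P=0, Q=0, R=1: circuit gives 1, formula gives 1.
Agrees on all 8 inputs.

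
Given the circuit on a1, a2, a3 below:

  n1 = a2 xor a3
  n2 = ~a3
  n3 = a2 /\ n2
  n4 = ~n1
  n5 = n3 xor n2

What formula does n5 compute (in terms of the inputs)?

n2 = ~a3
n3 = a2 /\ n2 = a2 /\ ~a3
n5 = n3 xor n2 = (a2 /\ ~a3) xor ~a3

(a2 /\ ~a3) xor ~a3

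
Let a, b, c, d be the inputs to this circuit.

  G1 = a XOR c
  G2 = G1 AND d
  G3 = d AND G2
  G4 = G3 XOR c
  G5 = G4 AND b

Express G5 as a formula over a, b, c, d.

((d AND ((a XOR c) AND d)) XOR c) AND b

G1 = a XOR c
G2 = G1 AND d = (a XOR c) AND d
G3 = d AND G2 = d AND ((a XOR c) AND d)
G4 = G3 XOR c = (d AND ((a XOR c) AND d)) XOR c
G5 = G4 AND b = ((d AND ((a XOR c) AND d)) XOR c) AND b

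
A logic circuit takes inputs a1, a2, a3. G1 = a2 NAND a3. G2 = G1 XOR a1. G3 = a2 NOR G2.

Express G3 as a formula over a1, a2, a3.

a2 NOR ((a2 NAND a3) XOR a1)

G1 = a2 NAND a3
G2 = G1 XOR a1 = (a2 NAND a3) XOR a1
G3 = a2 NOR G2 = a2 NOR ((a2 NAND a3) XOR a1)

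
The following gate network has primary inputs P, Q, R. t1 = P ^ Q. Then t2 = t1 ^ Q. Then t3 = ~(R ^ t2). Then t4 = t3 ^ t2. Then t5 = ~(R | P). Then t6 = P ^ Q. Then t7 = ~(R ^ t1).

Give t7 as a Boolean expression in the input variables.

~(R ^ (P ^ Q))

t1 = P ^ Q
t7 = ~(R ^ t1) = ~(R ^ (P ^ Q))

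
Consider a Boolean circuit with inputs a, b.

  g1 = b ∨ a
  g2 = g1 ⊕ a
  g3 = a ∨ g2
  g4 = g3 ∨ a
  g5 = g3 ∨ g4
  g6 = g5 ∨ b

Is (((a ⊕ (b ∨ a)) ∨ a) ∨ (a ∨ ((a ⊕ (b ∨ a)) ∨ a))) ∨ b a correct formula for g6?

g1 = b ∨ a
g2 = g1 ⊕ a = (b ∨ a) ⊕ a
g3 = a ∨ g2 = a ∨ ((b ∨ a) ⊕ a)
g4 = g3 ∨ a = (a ∨ ((b ∨ a) ⊕ a)) ∨ a
g5 = g3 ∨ g4 = (a ∨ ((b ∨ a) ⊕ a)) ∨ ((a ∨ ((b ∨ a) ⊕ a)) ∨ a)
g6 = g5 ∨ b = ((a ∨ ((b ∨ a) ⊕ a)) ∨ ((a ∨ ((b ∨ a) ⊕ a)) ∨ a)) ∨ b
At a=0, b=0: circuit gives 0, formula gives 0.
At a=0, b=1: circuit gives 1, formula gives 1.
Agrees on all 4 inputs.

Yes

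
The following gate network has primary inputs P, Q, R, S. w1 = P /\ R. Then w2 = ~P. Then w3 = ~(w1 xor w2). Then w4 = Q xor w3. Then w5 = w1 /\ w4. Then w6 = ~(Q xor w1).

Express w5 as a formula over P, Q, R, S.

(P /\ R) /\ (Q xor (~((P /\ R) xor ~P)))

w1 = P /\ R
w2 = ~P
w3 = ~(w1 xor w2) = ~((P /\ R) xor ~P)
w4 = Q xor w3 = Q xor (~((P /\ R) xor ~P))
w5 = w1 /\ w4 = (P /\ R) /\ (Q xor (~((P /\ R) xor ~P)))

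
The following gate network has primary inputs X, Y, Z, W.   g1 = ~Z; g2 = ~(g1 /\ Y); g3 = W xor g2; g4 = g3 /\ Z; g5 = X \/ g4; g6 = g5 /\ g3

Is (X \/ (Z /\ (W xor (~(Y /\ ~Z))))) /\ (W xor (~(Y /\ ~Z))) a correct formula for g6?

Yes

g1 = ~Z
g2 = ~(g1 /\ Y) = ~(~Z /\ Y)
g3 = W xor g2 = W xor (~(~Z /\ Y))
g4 = g3 /\ Z = (W xor (~(~Z /\ Y))) /\ Z
g5 = X \/ g4 = X \/ ((W xor (~(~Z /\ Y))) /\ Z)
g6 = g5 /\ g3 = (X \/ ((W xor (~(~Z /\ Y))) /\ Z)) /\ (W xor (~(~Z /\ Y)))
At X=0, Y=0, Z=0, W=0: circuit gives 0, formula gives 0.
At X=0, Y=0, Z=1, W=0: circuit gives 1, formula gives 1.
Agrees on all 16 inputs.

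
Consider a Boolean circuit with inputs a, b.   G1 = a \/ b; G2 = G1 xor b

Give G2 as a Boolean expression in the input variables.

G1 = a \/ b
G2 = G1 xor b = (a \/ b) xor b

(a \/ b) xor b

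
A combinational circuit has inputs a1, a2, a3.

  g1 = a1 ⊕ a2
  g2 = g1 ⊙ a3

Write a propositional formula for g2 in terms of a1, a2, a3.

g1 = a1 ⊕ a2
g2 = g1 ⊙ a3 = (a1 ⊕ a2) ⊙ a3

(a1 ⊕ a2) ⊙ a3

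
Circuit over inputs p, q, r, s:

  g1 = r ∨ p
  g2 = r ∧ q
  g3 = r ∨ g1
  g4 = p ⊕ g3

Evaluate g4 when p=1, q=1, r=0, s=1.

0

g1 = 0 ∨ 1 = 1
g3 = 0 ∨ 1 = 1
g4 = 1 ⊕ 1 = 0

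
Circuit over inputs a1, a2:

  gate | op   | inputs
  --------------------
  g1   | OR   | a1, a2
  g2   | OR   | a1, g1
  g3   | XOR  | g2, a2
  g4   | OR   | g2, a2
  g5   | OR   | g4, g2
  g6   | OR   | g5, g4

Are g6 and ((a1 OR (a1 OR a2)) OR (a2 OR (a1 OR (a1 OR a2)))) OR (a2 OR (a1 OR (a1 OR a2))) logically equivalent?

g1 = a1 OR a2
g2 = a1 OR g1 = a1 OR (a1 OR a2)
g4 = g2 OR a2 = (a1 OR (a1 OR a2)) OR a2
g5 = g4 OR g2 = ((a1 OR (a1 OR a2)) OR a2) OR (a1 OR (a1 OR a2))
g6 = g5 OR g4 = (((a1 OR (a1 OR a2)) OR a2) OR (a1 OR (a1 OR a2))) OR ((a1 OR (a1 OR a2)) OR a2)
At a1=0, a2=0: circuit gives 0, formula gives 0.
At a1=0, a2=1: circuit gives 1, formula gives 1.
Agrees on all 4 inputs.

Yes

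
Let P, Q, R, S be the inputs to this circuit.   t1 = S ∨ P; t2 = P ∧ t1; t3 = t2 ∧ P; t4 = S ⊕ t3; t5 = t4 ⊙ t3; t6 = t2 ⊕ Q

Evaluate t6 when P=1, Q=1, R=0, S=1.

0

t1 = 1 ∨ 1 = 1
t2 = 1 ∧ 1 = 1
t6 = 1 ⊕ 1 = 0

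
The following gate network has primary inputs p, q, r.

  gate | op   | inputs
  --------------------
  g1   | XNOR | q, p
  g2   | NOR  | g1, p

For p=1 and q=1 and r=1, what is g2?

g1 = 1 XNOR 1 = 1
g2 = 1 NOR 1 = 0

0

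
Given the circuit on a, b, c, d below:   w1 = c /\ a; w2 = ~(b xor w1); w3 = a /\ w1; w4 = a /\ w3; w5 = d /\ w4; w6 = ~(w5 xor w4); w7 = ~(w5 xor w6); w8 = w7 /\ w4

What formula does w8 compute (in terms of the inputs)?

(~((d /\ (a /\ (a /\ (c /\ a)))) xor (~((d /\ (a /\ (a /\ (c /\ a)))) xor (a /\ (a /\ (c /\ a))))))) /\ (a /\ (a /\ (c /\ a)))

w1 = c /\ a
w3 = a /\ w1 = a /\ (c /\ a)
w4 = a /\ w3 = a /\ (a /\ (c /\ a))
w5 = d /\ w4 = d /\ (a /\ (a /\ (c /\ a)))
w6 = ~(w5 xor w4) = ~((d /\ (a /\ (a /\ (c /\ a)))) xor (a /\ (a /\ (c /\ a))))
w7 = ~(w5 xor w6) = ~((d /\ (a /\ (a /\ (c /\ a)))) xor (~((d /\ (a /\ (a /\ (c /\ a)))) xor (a /\ (a /\ (c /\ a))))))
w8 = w7 /\ w4 = (~((d /\ (a /\ (a /\ (c /\ a)))) xor (~((d /\ (a /\ (a /\ (c /\ a)))) xor (a /\ (a /\ (c /\ a))))))) /\ (a /\ (a /\ (c /\ a)))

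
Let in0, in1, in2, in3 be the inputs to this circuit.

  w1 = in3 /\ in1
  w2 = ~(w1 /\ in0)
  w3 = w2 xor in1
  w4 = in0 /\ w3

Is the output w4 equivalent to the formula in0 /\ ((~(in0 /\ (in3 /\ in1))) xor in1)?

Yes

w1 = in3 /\ in1
w2 = ~(w1 /\ in0) = ~((in3 /\ in1) /\ in0)
w3 = w2 xor in1 = (~((in3 /\ in1) /\ in0)) xor in1
w4 = in0 /\ w3 = in0 /\ ((~((in3 /\ in1) /\ in0)) xor in1)
At in0=0, in1=0, in2=0, in3=0: circuit gives 0, formula gives 0.
At in0=1, in1=0, in2=0, in3=0: circuit gives 1, formula gives 1.
Agrees on all 16 inputs.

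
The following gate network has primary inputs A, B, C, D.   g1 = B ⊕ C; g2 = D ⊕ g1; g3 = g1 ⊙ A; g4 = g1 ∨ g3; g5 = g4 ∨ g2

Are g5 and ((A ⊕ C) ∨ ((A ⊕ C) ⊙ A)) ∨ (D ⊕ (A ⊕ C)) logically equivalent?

No

g1 = B ⊕ C
g2 = D ⊕ g1 = D ⊕ (B ⊕ C)
g3 = g1 ⊙ A = (B ⊕ C) ⊙ A
g4 = g1 ∨ g3 = (B ⊕ C) ∨ ((B ⊕ C) ⊙ A)
g5 = g4 ∨ g2 = ((B ⊕ C) ∨ ((B ⊕ C) ⊙ A)) ∨ (D ⊕ (B ⊕ C))
At A=1, B=0, C=0, D=0: circuit gives 0, formula gives 1.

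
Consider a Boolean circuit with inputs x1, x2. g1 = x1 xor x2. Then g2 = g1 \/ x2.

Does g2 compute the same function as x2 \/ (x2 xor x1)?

Yes

g1 = x1 xor x2
g2 = g1 \/ x2 = (x1 xor x2) \/ x2
At x1=0, x2=0: circuit gives 0, formula gives 0.
At x1=0, x2=1: circuit gives 1, formula gives 1.
Agrees on all 4 inputs.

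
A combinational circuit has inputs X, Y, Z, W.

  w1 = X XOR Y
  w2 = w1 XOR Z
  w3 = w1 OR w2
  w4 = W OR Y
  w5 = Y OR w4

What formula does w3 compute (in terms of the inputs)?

w1 = X XOR Y
w2 = w1 XOR Z = (X XOR Y) XOR Z
w3 = w1 OR w2 = (X XOR Y) OR ((X XOR Y) XOR Z)

(X XOR Y) OR ((X XOR Y) XOR Z)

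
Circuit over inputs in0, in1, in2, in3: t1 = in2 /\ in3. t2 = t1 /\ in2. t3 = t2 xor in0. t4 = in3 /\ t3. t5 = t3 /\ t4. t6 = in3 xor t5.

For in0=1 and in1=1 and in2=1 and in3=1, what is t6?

1

t1 = 1 /\ 1 = 1
t2 = 1 /\ 1 = 1
t3 = 1 xor 1 = 0
t4 = 1 /\ 0 = 0
t5 = 0 /\ 0 = 0
t6 = 1 xor 0 = 1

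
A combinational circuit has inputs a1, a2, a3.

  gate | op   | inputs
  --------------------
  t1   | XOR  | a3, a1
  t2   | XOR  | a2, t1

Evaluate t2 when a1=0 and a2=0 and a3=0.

t1 = 0 XOR 0 = 0
t2 = 0 XOR 0 = 0

0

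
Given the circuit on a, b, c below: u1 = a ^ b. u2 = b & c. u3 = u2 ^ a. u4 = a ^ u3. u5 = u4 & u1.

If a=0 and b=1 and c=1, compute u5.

u1 = 0 ^ 1 = 1
u2 = 1 & 1 = 1
u3 = 1 ^ 0 = 1
u4 = 0 ^ 1 = 1
u5 = 1 & 1 = 1

1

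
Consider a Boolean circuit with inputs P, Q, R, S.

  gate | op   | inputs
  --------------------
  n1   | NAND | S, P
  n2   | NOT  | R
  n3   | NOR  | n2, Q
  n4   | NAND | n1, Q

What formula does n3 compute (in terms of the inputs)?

n2 = NOT R
n3 = n2 NOR Q = NOT R NOR Q

NOT R NOR Q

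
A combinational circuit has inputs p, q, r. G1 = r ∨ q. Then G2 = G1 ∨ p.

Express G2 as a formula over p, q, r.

(r ∨ q) ∨ p

G1 = r ∨ q
G2 = G1 ∨ p = (r ∨ q) ∨ p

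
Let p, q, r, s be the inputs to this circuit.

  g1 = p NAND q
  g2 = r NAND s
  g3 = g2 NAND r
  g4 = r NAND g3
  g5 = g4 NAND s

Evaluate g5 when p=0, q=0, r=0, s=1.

g2 = 0 NAND 1 = 1
g3 = 1 NAND 0 = 1
g4 = 0 NAND 1 = 1
g5 = 1 NAND 1 = 0

0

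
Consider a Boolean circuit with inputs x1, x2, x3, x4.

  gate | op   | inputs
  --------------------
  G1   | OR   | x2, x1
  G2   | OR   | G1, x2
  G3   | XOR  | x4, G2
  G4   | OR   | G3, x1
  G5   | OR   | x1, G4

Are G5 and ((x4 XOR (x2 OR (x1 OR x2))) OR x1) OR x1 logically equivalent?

Yes

G1 = x2 OR x1
G2 = G1 OR x2 = (x2 OR x1) OR x2
G3 = x4 XOR G2 = x4 XOR ((x2 OR x1) OR x2)
G4 = G3 OR x1 = (x4 XOR ((x2 OR x1) OR x2)) OR x1
G5 = x1 OR G4 = x1 OR ((x4 XOR ((x2 OR x1) OR x2)) OR x1)
At x1=0, x2=0, x3=0, x4=0: circuit gives 0, formula gives 0.
At x1=0, x2=0, x3=0, x4=1: circuit gives 1, formula gives 1.
Agrees on all 16 inputs.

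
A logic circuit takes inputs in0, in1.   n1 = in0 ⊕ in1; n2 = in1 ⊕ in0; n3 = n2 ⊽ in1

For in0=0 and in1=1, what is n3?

0

n2 = 1 ⊕ 0 = 1
n3 = 1 ⊽ 1 = 0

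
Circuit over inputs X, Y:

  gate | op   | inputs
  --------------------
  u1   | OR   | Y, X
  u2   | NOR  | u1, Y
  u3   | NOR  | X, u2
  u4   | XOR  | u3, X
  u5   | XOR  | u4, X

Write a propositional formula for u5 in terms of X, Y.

u1 = Y OR X
u2 = u1 NOR Y = (Y OR X) NOR Y
u3 = X NOR u2 = X NOR ((Y OR X) NOR Y)
u4 = u3 XOR X = (X NOR ((Y OR X) NOR Y)) XOR X
u5 = u4 XOR X = ((X NOR ((Y OR X) NOR Y)) XOR X) XOR X

((X NOR ((Y OR X) NOR Y)) XOR X) XOR X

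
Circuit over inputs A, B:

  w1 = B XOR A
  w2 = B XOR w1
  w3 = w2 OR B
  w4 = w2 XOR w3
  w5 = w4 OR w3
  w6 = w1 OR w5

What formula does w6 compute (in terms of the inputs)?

w1 = B XOR A
w2 = B XOR w1 = B XOR (B XOR A)
w3 = w2 OR B = (B XOR (B XOR A)) OR B
w4 = w2 XOR w3 = (B XOR (B XOR A)) XOR ((B XOR (B XOR A)) OR B)
w5 = w4 OR w3 = ((B XOR (B XOR A)) XOR ((B XOR (B XOR A)) OR B)) OR ((B XOR (B XOR A)) OR B)
w6 = w1 OR w5 = (B XOR A) OR (((B XOR (B XOR A)) XOR ((B XOR (B XOR A)) OR B)) OR ((B XOR (B XOR A)) OR B))

(B XOR A) OR (((B XOR (B XOR A)) XOR ((B XOR (B XOR A)) OR B)) OR ((B XOR (B XOR A)) OR B))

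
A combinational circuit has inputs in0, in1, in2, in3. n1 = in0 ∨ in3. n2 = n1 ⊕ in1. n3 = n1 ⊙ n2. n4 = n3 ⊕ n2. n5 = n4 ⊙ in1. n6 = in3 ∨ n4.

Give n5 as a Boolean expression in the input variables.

n1 = in0 ∨ in3
n2 = n1 ⊕ in1 = (in0 ∨ in3) ⊕ in1
n3 = n1 ⊙ n2 = (in0 ∨ in3) ⊙ ((in0 ∨ in3) ⊕ in1)
n4 = n3 ⊕ n2 = ((in0 ∨ in3) ⊙ ((in0 ∨ in3) ⊕ in1)) ⊕ ((in0 ∨ in3) ⊕ in1)
n5 = n4 ⊙ in1 = (((in0 ∨ in3) ⊙ ((in0 ∨ in3) ⊕ in1)) ⊕ ((in0 ∨ in3) ⊕ in1)) ⊙ in1

(((in0 ∨ in3) ⊙ ((in0 ∨ in3) ⊕ in1)) ⊕ ((in0 ∨ in3) ⊕ in1)) ⊙ in1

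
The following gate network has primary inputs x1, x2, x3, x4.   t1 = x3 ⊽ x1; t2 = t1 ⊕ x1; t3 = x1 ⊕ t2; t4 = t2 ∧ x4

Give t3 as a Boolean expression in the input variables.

x1 ⊕ ((x3 ⊽ x1) ⊕ x1)

t1 = x3 ⊽ x1
t2 = t1 ⊕ x1 = (x3 ⊽ x1) ⊕ x1
t3 = x1 ⊕ t2 = x1 ⊕ ((x3 ⊽ x1) ⊕ x1)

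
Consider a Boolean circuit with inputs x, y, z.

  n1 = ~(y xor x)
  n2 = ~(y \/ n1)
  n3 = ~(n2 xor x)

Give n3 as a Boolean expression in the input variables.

~((~(y \/ (~(y xor x)))) xor x)

n1 = ~(y xor x)
n2 = ~(y \/ n1) = ~(y \/ (~(y xor x)))
n3 = ~(n2 xor x) = ~((~(y \/ (~(y xor x)))) xor x)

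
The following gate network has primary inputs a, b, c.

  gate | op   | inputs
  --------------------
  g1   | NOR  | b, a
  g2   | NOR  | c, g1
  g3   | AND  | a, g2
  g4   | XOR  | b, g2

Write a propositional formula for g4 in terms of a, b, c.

g1 = b NOR a
g2 = c NOR g1 = c NOR (b NOR a)
g4 = b XOR g2 = b XOR (c NOR (b NOR a))

b XOR (c NOR (b NOR a))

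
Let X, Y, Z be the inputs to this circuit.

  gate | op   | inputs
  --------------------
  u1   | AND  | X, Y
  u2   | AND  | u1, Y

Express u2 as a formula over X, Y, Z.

u1 = X AND Y
u2 = u1 AND Y = (X AND Y) AND Y

(X AND Y) AND Y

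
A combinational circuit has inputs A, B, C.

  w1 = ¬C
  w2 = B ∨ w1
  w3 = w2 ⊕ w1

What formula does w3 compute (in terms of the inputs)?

(B ∨ ¬C) ⊕ ¬C

w1 = ¬C
w2 = B ∨ w1 = B ∨ ¬C
w3 = w2 ⊕ w1 = (B ∨ ¬C) ⊕ ¬C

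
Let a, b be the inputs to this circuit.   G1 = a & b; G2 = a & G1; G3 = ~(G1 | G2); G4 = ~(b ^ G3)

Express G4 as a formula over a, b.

~(b ^ (~((a & b) | (a & (a & b)))))

G1 = a & b
G2 = a & G1 = a & (a & b)
G3 = ~(G1 | G2) = ~((a & b) | (a & (a & b)))
G4 = ~(b ^ G3) = ~(b ^ (~((a & b) | (a & (a & b)))))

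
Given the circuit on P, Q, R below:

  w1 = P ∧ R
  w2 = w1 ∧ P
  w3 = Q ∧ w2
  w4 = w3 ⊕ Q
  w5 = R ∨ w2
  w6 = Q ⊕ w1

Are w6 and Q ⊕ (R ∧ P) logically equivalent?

Yes

w1 = P ∧ R
w6 = Q ⊕ w1 = Q ⊕ (P ∧ R)
At P=0, Q=0, R=0: circuit gives 0, formula gives 0.
At P=0, Q=1, R=0: circuit gives 1, formula gives 1.
Agrees on all 8 inputs.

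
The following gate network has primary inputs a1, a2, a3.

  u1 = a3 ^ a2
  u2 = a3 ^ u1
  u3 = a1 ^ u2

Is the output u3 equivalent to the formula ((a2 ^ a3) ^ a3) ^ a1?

u1 = a3 ^ a2
u2 = a3 ^ u1 = a3 ^ (a3 ^ a2)
u3 = a1 ^ u2 = a1 ^ (a3 ^ (a3 ^ a2))
At a1=0, a2=0, a3=0: circuit gives 0, formula gives 0.
At a1=0, a2=1, a3=0: circuit gives 1, formula gives 1.
Agrees on all 8 inputs.

Yes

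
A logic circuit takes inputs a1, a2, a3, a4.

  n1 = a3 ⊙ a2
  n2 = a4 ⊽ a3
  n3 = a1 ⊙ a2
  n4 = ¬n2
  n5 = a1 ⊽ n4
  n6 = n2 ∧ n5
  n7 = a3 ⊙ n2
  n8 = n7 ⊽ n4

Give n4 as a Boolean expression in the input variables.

¬(a4 ⊽ a3)

n2 = a4 ⊽ a3
n4 = ¬n2 = ¬(a4 ⊽ a3)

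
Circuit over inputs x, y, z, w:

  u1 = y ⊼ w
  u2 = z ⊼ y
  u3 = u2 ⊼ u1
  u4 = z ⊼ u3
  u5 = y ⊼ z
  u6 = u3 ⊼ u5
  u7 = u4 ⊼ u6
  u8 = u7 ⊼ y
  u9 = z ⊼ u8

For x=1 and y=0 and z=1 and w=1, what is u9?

u1 = 0 ⊼ 1 = 1
u2 = 1 ⊼ 0 = 1
u3 = 1 ⊼ 1 = 0
u4 = 1 ⊼ 0 = 1
u5 = 0 ⊼ 1 = 1
u6 = 0 ⊼ 1 = 1
u7 = 1 ⊼ 1 = 0
u8 = 0 ⊼ 0 = 1
u9 = 1 ⊼ 1 = 0

0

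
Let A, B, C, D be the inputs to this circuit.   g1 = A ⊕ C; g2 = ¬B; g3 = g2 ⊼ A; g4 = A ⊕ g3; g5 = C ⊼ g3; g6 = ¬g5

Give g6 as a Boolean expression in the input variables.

¬(C ⊼ (¬B ⊼ A))

g2 = ¬B
g3 = g2 ⊼ A = ¬B ⊼ A
g5 = C ⊼ g3 = C ⊼ (¬B ⊼ A)
g6 = ¬g5 = ¬(C ⊼ (¬B ⊼ A))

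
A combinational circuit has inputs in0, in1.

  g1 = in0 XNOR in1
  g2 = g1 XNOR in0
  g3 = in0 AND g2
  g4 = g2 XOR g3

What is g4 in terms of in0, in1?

((in0 XNOR in1) XNOR in0) XOR (in0 AND ((in0 XNOR in1) XNOR in0))

g1 = in0 XNOR in1
g2 = g1 XNOR in0 = (in0 XNOR in1) XNOR in0
g3 = in0 AND g2 = in0 AND ((in0 XNOR in1) XNOR in0)
g4 = g2 XOR g3 = ((in0 XNOR in1) XNOR in0) XOR (in0 AND ((in0 XNOR in1) XNOR in0))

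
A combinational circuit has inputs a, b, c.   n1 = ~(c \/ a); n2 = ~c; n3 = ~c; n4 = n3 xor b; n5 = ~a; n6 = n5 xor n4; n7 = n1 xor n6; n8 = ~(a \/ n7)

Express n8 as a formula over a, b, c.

~(a \/ ((~(c \/ a)) xor (~a xor (~c xor b))))

n1 = ~(c \/ a)
n3 = ~c
n4 = n3 xor b = ~c xor b
n5 = ~a
n6 = n5 xor n4 = ~a xor (~c xor b)
n7 = n1 xor n6 = (~(c \/ a)) xor (~a xor (~c xor b))
n8 = ~(a \/ n7) = ~(a \/ ((~(c \/ a)) xor (~a xor (~c xor b))))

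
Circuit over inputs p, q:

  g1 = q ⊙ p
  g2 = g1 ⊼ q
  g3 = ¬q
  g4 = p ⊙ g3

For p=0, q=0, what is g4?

0

g3 = ¬0 = 1
g4 = 0 ⊙ 1 = 0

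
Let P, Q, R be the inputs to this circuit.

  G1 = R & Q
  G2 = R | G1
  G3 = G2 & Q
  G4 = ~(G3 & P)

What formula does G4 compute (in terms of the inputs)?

G1 = R & Q
G2 = R | G1 = R | (R & Q)
G3 = G2 & Q = (R | (R & Q)) & Q
G4 = ~(G3 & P) = ~(((R | (R & Q)) & Q) & P)

~(((R | (R & Q)) & Q) & P)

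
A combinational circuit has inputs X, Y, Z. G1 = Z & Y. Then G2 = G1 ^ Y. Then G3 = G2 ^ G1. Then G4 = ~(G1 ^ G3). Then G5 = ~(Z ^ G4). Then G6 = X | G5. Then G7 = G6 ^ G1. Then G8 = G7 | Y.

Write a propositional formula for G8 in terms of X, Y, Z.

G1 = Z & Y
G2 = G1 ^ Y = (Z & Y) ^ Y
G3 = G2 ^ G1 = ((Z & Y) ^ Y) ^ (Z & Y)
G4 = ~(G1 ^ G3) = ~((Z & Y) ^ (((Z & Y) ^ Y) ^ (Z & Y)))
G5 = ~(Z ^ G4) = ~(Z ^ (~((Z & Y) ^ (((Z & Y) ^ Y) ^ (Z & Y)))))
G6 = X | G5 = X | (~(Z ^ (~((Z & Y) ^ (((Z & Y) ^ Y) ^ (Z & Y))))))
G7 = G6 ^ G1 = (X | (~(Z ^ (~((Z & Y) ^ (((Z & Y) ^ Y) ^ (Z & Y))))))) ^ (Z & Y)
G8 = G7 | Y = ((X | (~(Z ^ (~((Z & Y) ^ (((Z & Y) ^ Y) ^ (Z & Y))))))) ^ (Z & Y)) | Y

((X | (~(Z ^ (~((Z & Y) ^ (((Z & Y) ^ Y) ^ (Z & Y))))))) ^ (Z & Y)) | Y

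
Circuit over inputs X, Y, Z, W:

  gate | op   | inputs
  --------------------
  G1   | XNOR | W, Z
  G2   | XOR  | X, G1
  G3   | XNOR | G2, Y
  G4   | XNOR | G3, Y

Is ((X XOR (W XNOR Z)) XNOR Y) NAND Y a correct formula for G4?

G1 = W XNOR Z
G2 = X XOR G1 = X XOR (W XNOR Z)
G3 = G2 XNOR Y = (X XOR (W XNOR Z)) XNOR Y
G4 = G3 XNOR Y = ((X XOR (W XNOR Z)) XNOR Y) XNOR Y
At X=0, Y=0, Z=0, W=1: circuit gives 0, formula gives 1.

No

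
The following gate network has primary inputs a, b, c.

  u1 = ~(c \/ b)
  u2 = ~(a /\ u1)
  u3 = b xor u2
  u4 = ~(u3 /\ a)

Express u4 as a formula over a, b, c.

~((b xor (~(a /\ (~(c \/ b))))) /\ a)

u1 = ~(c \/ b)
u2 = ~(a /\ u1) = ~(a /\ (~(c \/ b)))
u3 = b xor u2 = b xor (~(a /\ (~(c \/ b))))
u4 = ~(u3 /\ a) = ~((b xor (~(a /\ (~(c \/ b))))) /\ a)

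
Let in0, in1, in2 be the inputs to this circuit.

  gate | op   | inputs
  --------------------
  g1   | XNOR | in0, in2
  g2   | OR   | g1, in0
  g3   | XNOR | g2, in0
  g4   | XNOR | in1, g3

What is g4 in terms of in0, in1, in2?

in1 XNOR (((in0 XNOR in2) OR in0) XNOR in0)

g1 = in0 XNOR in2
g2 = g1 OR in0 = (in0 XNOR in2) OR in0
g3 = g2 XNOR in0 = ((in0 XNOR in2) OR in0) XNOR in0
g4 = in1 XNOR g3 = in1 XNOR (((in0 XNOR in2) OR in0) XNOR in0)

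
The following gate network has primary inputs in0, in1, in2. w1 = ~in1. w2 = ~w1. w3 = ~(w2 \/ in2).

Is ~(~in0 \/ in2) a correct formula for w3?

No

w1 = ~in1
w2 = ~w1 = ~~in1
w3 = ~(w2 \/ in2) = ~(~~in1 \/ in2)
At in0=0, in1=0, in2=0: circuit gives 1, formula gives 0.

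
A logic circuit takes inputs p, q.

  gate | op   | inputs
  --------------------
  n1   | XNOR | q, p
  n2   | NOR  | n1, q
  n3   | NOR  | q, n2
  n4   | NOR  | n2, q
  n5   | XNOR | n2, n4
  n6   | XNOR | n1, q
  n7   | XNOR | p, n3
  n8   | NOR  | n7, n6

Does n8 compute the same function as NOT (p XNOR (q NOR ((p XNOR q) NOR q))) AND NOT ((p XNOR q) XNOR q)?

Yes

n1 = q XNOR p
n2 = n1 NOR q = (q XNOR p) NOR q
n3 = q NOR n2 = q NOR ((q XNOR p) NOR q)
n6 = n1 XNOR q = (q XNOR p) XNOR q
n7 = p XNOR n3 = p XNOR (q NOR ((q XNOR p) NOR q))
n8 = n7 NOR n6 = (p XNOR (q NOR ((q XNOR p) NOR q))) NOR ((q XNOR p) XNOR q)
At p=0, q=1: circuit gives 0, formula gives 0.
At p=0, q=0: circuit gives 1, formula gives 1.
Agrees on all 4 inputs.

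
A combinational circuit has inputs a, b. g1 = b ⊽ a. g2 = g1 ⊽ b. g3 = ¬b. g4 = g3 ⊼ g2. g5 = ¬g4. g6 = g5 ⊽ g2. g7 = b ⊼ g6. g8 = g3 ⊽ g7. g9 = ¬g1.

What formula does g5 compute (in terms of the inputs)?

g1 = b ⊽ a
g2 = g1 ⊽ b = (b ⊽ a) ⊽ b
g3 = ¬b
g4 = g3 ⊼ g2 = ¬b ⊼ ((b ⊽ a) ⊽ b)
g5 = ¬g4 = ¬(¬b ⊼ ((b ⊽ a) ⊽ b))

¬(¬b ⊼ ((b ⊽ a) ⊽ b))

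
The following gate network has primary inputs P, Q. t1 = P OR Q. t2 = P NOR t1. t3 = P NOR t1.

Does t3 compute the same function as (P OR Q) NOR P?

t1 = P OR Q
t3 = P NOR t1 = P NOR (P OR Q)
At P=0, Q=1: circuit gives 0, formula gives 0.
At P=0, Q=0: circuit gives 1, formula gives 1.
Agrees on all 4 inputs.

Yes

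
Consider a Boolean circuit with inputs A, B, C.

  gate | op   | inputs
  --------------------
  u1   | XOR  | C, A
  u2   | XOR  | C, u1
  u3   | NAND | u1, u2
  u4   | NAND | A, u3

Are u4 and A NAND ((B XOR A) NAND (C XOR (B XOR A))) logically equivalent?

u1 = C XOR A
u2 = C XOR u1 = C XOR (C XOR A)
u3 = u1 NAND u2 = (C XOR A) NAND (C XOR (C XOR A))
u4 = A NAND u3 = A NAND ((C XOR A) NAND (C XOR (C XOR A)))
At A=1, B=1, C=0: circuit gives 1, formula gives 0.

No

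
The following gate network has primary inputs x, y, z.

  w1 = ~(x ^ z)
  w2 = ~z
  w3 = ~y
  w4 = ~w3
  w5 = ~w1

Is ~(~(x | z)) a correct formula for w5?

w1 = ~(x ^ z)
w5 = ~w1 = ~(~(x ^ z))
At x=1, y=0, z=1: circuit gives 0, formula gives 1.

No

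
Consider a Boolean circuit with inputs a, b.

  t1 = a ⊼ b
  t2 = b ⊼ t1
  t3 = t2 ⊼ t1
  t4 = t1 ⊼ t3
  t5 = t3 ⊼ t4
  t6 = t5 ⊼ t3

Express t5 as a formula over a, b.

((b ⊼ (a ⊼ b)) ⊼ (a ⊼ b)) ⊼ ((a ⊼ b) ⊼ ((b ⊼ (a ⊼ b)) ⊼ (a ⊼ b)))

t1 = a ⊼ b
t2 = b ⊼ t1 = b ⊼ (a ⊼ b)
t3 = t2 ⊼ t1 = (b ⊼ (a ⊼ b)) ⊼ (a ⊼ b)
t4 = t1 ⊼ t3 = (a ⊼ b) ⊼ ((b ⊼ (a ⊼ b)) ⊼ (a ⊼ b))
t5 = t3 ⊼ t4 = ((b ⊼ (a ⊼ b)) ⊼ (a ⊼ b)) ⊼ ((a ⊼ b) ⊼ ((b ⊼ (a ⊼ b)) ⊼ (a ⊼ b)))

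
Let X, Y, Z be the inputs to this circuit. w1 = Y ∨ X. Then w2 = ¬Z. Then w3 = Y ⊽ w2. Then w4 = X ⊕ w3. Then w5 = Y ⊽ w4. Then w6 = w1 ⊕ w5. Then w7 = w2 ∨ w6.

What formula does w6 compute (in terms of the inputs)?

(Y ∨ X) ⊕ (Y ⊽ (X ⊕ (Y ⊽ ¬Z)))

w1 = Y ∨ X
w2 = ¬Z
w3 = Y ⊽ w2 = Y ⊽ ¬Z
w4 = X ⊕ w3 = X ⊕ (Y ⊽ ¬Z)
w5 = Y ⊽ w4 = Y ⊽ (X ⊕ (Y ⊽ ¬Z))
w6 = w1 ⊕ w5 = (Y ∨ X) ⊕ (Y ⊽ (X ⊕ (Y ⊽ ¬Z)))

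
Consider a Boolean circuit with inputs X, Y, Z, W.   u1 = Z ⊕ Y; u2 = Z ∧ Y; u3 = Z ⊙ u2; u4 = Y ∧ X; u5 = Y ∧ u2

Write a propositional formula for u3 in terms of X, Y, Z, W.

Z ⊙ (Z ∧ Y)

u2 = Z ∧ Y
u3 = Z ⊙ u2 = Z ⊙ (Z ∧ Y)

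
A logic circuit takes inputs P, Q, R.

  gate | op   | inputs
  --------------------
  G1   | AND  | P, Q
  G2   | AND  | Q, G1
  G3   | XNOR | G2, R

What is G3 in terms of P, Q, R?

(Q AND (P AND Q)) XNOR R

G1 = P AND Q
G2 = Q AND G1 = Q AND (P AND Q)
G3 = G2 XNOR R = (Q AND (P AND Q)) XNOR R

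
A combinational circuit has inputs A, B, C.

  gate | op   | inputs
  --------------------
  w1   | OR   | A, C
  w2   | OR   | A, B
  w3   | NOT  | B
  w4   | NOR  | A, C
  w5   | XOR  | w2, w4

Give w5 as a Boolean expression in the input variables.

w2 = A OR B
w4 = A NOR C
w5 = w2 XOR w4 = (A OR B) XOR (A NOR C)

(A OR B) XOR (A NOR C)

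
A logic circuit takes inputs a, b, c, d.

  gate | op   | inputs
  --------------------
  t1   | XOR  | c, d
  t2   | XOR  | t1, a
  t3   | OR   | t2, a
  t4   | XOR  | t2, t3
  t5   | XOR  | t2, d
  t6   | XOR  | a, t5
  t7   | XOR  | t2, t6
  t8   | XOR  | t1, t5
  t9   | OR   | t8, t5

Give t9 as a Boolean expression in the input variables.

t1 = c XOR d
t2 = t1 XOR a = (c XOR d) XOR a
t5 = t2 XOR d = ((c XOR d) XOR a) XOR d
t8 = t1 XOR t5 = (c XOR d) XOR (((c XOR d) XOR a) XOR d)
t9 = t8 OR t5 = ((c XOR d) XOR (((c XOR d) XOR a) XOR d)) OR (((c XOR d) XOR a) XOR d)

((c XOR d) XOR (((c XOR d) XOR a) XOR d)) OR (((c XOR d) XOR a) XOR d)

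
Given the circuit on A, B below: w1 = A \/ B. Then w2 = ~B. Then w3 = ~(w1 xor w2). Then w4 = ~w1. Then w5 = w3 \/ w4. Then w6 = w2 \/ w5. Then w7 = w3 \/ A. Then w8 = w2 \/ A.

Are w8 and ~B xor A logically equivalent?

No

w2 = ~B
w8 = w2 \/ A = ~B \/ A
At A=1, B=0: circuit gives 1, formula gives 0.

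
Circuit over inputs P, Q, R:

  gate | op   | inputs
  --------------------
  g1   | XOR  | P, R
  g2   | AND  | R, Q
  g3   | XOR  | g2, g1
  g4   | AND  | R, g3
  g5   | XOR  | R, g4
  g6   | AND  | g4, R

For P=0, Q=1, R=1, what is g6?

0

g1 = 0 XOR 1 = 1
g2 = 1 AND 1 = 1
g3 = 1 XOR 1 = 0
g4 = 1 AND 0 = 0
g6 = 0 AND 1 = 0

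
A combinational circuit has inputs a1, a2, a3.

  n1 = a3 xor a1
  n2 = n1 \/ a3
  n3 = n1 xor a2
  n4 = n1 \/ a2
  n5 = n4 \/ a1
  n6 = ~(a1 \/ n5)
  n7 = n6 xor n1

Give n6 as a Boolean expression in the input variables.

n1 = a3 xor a1
n4 = n1 \/ a2 = (a3 xor a1) \/ a2
n5 = n4 \/ a1 = ((a3 xor a1) \/ a2) \/ a1
n6 = ~(a1 \/ n5) = ~(a1 \/ (((a3 xor a1) \/ a2) \/ a1))

~(a1 \/ (((a3 xor a1) \/ a2) \/ a1))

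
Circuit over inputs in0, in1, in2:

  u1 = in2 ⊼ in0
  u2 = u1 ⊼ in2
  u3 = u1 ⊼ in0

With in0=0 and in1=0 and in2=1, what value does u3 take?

1

u1 = 1 ⊼ 0 = 1
u3 = 1 ⊼ 0 = 1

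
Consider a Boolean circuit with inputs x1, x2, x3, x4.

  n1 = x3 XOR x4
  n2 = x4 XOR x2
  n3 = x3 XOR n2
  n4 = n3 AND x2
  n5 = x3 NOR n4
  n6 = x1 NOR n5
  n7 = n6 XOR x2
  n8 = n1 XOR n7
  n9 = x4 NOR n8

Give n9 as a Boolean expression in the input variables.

x4 NOR ((x3 XOR x4) XOR ((x1 NOR (x3 NOR ((x3 XOR (x4 XOR x2)) AND x2))) XOR x2))

n1 = x3 XOR x4
n2 = x4 XOR x2
n3 = x3 XOR n2 = x3 XOR (x4 XOR x2)
n4 = n3 AND x2 = (x3 XOR (x4 XOR x2)) AND x2
n5 = x3 NOR n4 = x3 NOR ((x3 XOR (x4 XOR x2)) AND x2)
n6 = x1 NOR n5 = x1 NOR (x3 NOR ((x3 XOR (x4 XOR x2)) AND x2))
n7 = n6 XOR x2 = (x1 NOR (x3 NOR ((x3 XOR (x4 XOR x2)) AND x2))) XOR x2
n8 = n1 XOR n7 = (x3 XOR x4) XOR ((x1 NOR (x3 NOR ((x3 XOR (x4 XOR x2)) AND x2))) XOR x2)
n9 = x4 NOR n8 = x4 NOR ((x3 XOR x4) XOR ((x1 NOR (x3 NOR ((x3 XOR (x4 XOR x2)) AND x2))) XOR x2))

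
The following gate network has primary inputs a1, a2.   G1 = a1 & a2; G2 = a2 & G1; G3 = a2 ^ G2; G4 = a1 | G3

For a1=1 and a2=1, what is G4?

1

G1 = 1 & 1 = 1
G2 = 1 & 1 = 1
G3 = 1 ^ 1 = 0
G4 = 1 | 0 = 1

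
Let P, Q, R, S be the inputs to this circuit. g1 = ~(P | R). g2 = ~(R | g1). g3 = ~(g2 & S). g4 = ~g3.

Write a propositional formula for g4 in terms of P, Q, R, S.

g1 = ~(P | R)
g2 = ~(R | g1) = ~(R | (~(P | R)))
g3 = ~(g2 & S) = ~((~(R | (~(P | R)))) & S)
g4 = ~g3 = ~(~((~(R | (~(P | R)))) & S))

~(~((~(R | (~(P | R)))) & S))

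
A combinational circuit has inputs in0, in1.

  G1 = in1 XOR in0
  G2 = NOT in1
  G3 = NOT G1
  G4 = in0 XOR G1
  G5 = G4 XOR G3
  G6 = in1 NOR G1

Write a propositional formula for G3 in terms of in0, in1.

NOT (in1 XOR in0)

G1 = in1 XOR in0
G3 = NOT G1 = NOT (in1 XOR in0)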